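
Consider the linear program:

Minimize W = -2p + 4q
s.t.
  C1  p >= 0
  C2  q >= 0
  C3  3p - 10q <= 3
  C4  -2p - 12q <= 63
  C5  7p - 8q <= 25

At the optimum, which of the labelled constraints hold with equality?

C3 and C5

Feasible corners and W = -2p + 4q:
  (0, 0) → W = 0
  (1, 0) → W = -2
  (113/23, 27/23) → W = -118/23
The feasible region is unbounded (it extends along (0, 1), (8, 7)), but W strictly increases along every unbounded feasible direction, so there is no improving ray and the minimum is attained at a vertex.

The minimum is at (113/23, 27/23). Substituting into each constraint, equality holds for C3 and C5; the remaining constraints have slack.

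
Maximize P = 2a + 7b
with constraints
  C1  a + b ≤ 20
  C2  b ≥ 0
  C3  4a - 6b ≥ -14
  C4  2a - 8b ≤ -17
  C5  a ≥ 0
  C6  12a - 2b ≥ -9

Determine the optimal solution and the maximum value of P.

a = 53/5, b = 47/5, maximum P = 87

Vertices and P = 2a + 7b:
  (53/5, 47/5) → P = 87
  (143/10, 57/10) → P = 137/2
  (0, 7/3) → P = 49/3
  (0, 17/8) → P = 119/8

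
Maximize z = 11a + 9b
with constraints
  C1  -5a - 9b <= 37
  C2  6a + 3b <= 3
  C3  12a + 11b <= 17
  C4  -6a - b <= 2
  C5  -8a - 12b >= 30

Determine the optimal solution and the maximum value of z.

Vertices and z = 11a + 9b:
  (46/13, -79/13) → z = -205/13
  (19/49, -212/49) → z = -1699/49
  (21/8, -17/4) → z = -75/8
  (3/32, -41/16) → z = -705/32

The optimum lies where 6a + 3b = 3 and -8a - 12b = 30.
Solving simultaneously gives a = 21/8, b = -17/4.

a = 21/8, b = -17/4, maximum z = -75/8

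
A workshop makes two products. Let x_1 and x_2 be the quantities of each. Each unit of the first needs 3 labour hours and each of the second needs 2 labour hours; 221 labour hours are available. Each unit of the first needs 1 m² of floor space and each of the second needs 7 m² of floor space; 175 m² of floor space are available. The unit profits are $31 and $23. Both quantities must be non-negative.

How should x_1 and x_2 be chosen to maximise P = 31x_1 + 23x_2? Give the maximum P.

Extreme points and P = 31x_1 + 23x_2:
  (0, 0) → P = 0
  (0, 25) → P = 575
  (221/3, 0) → P = 6851/3
  (63, 16) → P = 2321

x_1 = 63, x_2 = 16, maximum P = 2321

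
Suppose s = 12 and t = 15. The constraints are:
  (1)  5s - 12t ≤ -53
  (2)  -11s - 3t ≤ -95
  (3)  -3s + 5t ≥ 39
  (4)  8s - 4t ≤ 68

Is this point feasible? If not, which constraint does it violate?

(1): -120 ≤ -53 ✓
(2): -177 ≤ -95 ✓
(3): 39 ≥ 39 ✓
(4): 36 ≤ 68 ✓

feasible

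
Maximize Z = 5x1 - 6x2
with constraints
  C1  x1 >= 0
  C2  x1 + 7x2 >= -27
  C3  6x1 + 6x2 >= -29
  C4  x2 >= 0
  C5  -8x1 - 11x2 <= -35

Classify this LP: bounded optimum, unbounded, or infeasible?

From the feasible point (0, 35/11), moving in the direction (1, 0) keeps every constraint satisfied while Z increases without bound.

unbounded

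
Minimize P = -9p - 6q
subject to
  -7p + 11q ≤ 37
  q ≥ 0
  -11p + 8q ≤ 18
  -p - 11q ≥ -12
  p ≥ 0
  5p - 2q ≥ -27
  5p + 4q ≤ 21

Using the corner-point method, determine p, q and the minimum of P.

p = 21/5, q = 0, minimum P = -189/5

Vertices and P = -9p - 6q:
  (0, 0) → P = 0
  (21/5, 0) → P = -189/5
  (0, 12/11) → P = -72/11
  (61/17, 13/17) → P = -627/17

The optimum lies where q = 0 and 5p + 4q = 21.
Solving simultaneously gives p = 21/5, q = 0.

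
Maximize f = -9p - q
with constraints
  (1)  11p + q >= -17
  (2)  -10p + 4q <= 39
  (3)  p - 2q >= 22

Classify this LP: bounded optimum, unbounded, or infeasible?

unbounded

From the feasible point (-12/23, -259/23), moving in the direction (1, -11) keeps every constraint satisfied while f increases without bound.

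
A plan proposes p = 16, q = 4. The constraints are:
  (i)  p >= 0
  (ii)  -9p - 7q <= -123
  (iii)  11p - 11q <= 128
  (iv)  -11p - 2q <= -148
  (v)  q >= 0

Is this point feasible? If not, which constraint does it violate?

Constraint (iii): 11p - 11q = 132, which is not ≤ 128. All other constraints are satisfied.

not feasible — violates (iii)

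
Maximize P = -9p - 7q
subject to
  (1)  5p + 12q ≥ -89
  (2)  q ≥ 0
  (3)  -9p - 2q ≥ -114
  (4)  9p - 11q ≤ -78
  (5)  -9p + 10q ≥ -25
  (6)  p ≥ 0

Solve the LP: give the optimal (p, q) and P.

Vertices and P = -9p - 7q:
  (122/13, 192/13) → P = -2442/13
  (0, 57) → P = -399
  (0, 78/11) → P = -546/11

At the optimal vertex, 9p - 11q = -78 and p = 0.
Solving simultaneously gives p = 0, q = 78/11.

p = 0, q = 78/11, maximum P = -546/11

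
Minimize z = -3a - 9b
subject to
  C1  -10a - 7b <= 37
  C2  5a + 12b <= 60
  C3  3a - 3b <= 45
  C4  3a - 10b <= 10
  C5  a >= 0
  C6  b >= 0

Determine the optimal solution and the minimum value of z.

Vertices and z = -3a - 9b:
  (360/43, 65/43) → z = -1665/43
  (0, 5) → z = -45
  (10/3, 0) → z = -10
  (0, 0) → z = 0

The binding constraints are 5a + 12b = 60 and a = 0.
Solving simultaneously gives a = 0, b = 5.

a = 0, b = 5, minimum z = -45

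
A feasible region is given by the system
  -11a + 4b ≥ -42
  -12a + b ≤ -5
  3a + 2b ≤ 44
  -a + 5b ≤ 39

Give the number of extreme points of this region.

3

Intersecting each pair of boundary lines and keeping only the points that satisfy every inequality leaves:
  (-22/37, -449/37)
  (122/17, 157/17)
  (64/59, 473/59)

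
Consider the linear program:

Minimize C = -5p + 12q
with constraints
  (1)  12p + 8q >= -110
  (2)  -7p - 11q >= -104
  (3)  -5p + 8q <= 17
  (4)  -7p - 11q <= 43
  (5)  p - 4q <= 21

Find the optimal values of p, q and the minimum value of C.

p = 647/39, q = -43/39, minimum C = -3751/39

Vertices and C = -5p + 12q:
  (215/37, 213/37) → C = 1481/37
  (647/39, -43/39) → C = -3751/39
  (-177/37, -32/37) → C = 501/37
  (59/39, -190/39) → C = -2575/39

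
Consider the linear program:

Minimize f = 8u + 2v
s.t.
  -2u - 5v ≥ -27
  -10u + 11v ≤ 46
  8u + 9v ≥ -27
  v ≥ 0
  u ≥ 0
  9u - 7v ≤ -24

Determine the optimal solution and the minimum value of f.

At the optimal vertex, u = 0 and 9u - 7v = -24.
Solving simultaneously gives u = 0, v = 24/7.

u = 0, v = 24/7, minimum f = 48/7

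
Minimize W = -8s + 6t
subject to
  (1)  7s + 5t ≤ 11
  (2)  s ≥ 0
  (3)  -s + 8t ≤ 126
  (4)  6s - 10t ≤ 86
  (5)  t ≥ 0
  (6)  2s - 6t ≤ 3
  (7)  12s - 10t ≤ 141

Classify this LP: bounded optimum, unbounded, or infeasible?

Feasible corners and W = -8s + 6t:
  (0, 11/5) → W = 66/5
  (81/52, 1/52) → W = -321/26
  (0, 0) → W = 0
  (3/2, 0) → W = -12
The feasible region has finitely many vertices and no improving ray; the minimum is -321/26 at (81/52, 1/52).

bounded optimum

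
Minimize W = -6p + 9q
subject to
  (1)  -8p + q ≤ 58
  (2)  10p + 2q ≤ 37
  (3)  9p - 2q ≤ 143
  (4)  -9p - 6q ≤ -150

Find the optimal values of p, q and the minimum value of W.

Corner points and W = -6p + 9q:
  (-79/26, 438/13) → W = 4179/13
  (-66/19, 574/19) → W = 5562/19
  (-13/7, 389/14) → W = 3657/14

The optimum lies where 10p + 2q = 37 and -9p - 6q = -150.
Solving simultaneously gives p = -13/7, q = 389/14.

p = -13/7, q = 389/14, minimum W = 3657/14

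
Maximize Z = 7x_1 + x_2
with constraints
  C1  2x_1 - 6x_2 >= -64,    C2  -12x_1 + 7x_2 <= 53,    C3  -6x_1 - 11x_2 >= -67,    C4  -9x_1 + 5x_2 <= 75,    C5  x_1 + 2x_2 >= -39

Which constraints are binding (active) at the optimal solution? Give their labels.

C3 and C5

Corner points and Z = 7x_1 + x_2:
  (-19/29, 187/29) → Z = 54/29
  (-379/31, -415/31) → Z = -3068/31
  (563, -301) → Z = 3640

The maximum is at (563, -301). Substituting into each constraint, equality holds for C3 and C5; the remaining constraints have slack.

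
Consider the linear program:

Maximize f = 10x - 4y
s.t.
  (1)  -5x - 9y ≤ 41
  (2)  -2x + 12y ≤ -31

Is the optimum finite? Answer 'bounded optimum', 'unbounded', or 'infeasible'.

unbounded

From the feasible point (-71/26, -79/26), moving in the direction (9, -5) keeps every constraint satisfied while f increases without bound.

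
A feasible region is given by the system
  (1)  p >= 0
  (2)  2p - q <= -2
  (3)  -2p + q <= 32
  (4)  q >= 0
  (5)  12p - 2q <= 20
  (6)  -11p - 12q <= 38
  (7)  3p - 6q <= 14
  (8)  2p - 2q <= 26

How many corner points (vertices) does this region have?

The feasible vertices (each the meet of two boundaries and inside every other half-plane) are:
  (0, 2)
  (0, 32)
  (3, 8)
  (21/2, 53)

4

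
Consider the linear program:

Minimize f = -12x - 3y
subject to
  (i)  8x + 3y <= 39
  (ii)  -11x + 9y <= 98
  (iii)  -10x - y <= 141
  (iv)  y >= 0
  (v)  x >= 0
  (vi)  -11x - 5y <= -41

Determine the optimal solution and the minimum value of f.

x = 39/8, y = 0, minimum f = -117/2

Corner points and f = -12x - 3y:
  (19/35, 1213/105) → f = -1441/35
  (39/8, 0) → f = -117/2
  (0, 98/9) → f = -98/3
  (41/11, 0) → f = -492/11
  (0, 41/5) → f = -123/5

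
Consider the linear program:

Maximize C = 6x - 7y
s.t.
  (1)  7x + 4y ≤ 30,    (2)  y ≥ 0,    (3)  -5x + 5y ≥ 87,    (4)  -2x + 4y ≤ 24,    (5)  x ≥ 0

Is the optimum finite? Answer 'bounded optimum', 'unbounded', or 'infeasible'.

infeasible

The boundaries 7x + 4y = 30 and y = 0 meet at (30/7, 0), but that point violates -5x + 5y ≥ 87. Every candidate vertex is excluded by some other constraint, so the feasible region is empty.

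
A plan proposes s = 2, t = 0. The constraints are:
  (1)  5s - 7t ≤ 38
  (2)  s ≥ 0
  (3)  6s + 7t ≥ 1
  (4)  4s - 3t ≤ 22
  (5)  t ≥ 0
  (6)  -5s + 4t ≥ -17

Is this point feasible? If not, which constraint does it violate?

feasible

(1): 10 ≤ 38 ✓
(2): 2 ≥ 0 ✓
(3): 12 ≥ 1 ✓
(4): 8 ≤ 22 ✓
(5): 0 ≥ 0 ✓
(6): -10 ≥ -17 ✓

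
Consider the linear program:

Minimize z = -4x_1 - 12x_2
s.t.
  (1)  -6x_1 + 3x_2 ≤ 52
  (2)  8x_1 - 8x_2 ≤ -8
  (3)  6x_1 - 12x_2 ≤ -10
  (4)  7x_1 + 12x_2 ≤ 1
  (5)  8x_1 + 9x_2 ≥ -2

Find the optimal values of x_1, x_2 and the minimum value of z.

x_1 = -1, x_2 = 2/3, minimum z = -4

Feasible corners and z = -4x_1 - 12x_2:
  (-9/13, 19/39) → z = -40/13
  (-19/25, 34/75) → z = -12/5
  (-1, 2/3) → z = -4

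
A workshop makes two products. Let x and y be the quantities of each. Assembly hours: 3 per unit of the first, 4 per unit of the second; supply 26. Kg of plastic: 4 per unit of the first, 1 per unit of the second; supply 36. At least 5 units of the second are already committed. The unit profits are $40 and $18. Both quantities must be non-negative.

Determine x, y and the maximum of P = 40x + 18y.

x = 2, y = 5, maximum P = 170

Corner points and P = 40x + 18y:
  (0, 13/2) → P = 117
  (0, 5) → P = 90
  (2, 5) → P = 170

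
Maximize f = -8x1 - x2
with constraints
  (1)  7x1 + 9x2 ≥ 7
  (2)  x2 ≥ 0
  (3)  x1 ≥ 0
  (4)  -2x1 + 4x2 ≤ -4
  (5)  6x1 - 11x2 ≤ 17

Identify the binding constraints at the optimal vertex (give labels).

Extreme points and f = -8x1 - x2:
  (2, 0) → f = -16
  (17/6, 0) → f = -68/3
  (12, 5) → f = -101

The maximum is at (2, 0). Substituting into each constraint, equality holds for (2) and (4); the remaining constraints have slack.

(2) and (4)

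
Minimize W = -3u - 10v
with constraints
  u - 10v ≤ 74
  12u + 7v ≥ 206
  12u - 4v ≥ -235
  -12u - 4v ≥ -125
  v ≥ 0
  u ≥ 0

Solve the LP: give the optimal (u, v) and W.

u = 0, v = 125/4, minimum W = -625/2

Feasible corners and W = -3u - 10v:
  (17/12, 27) → W = -1097/4
  (0, 206/7) → W = -2060/7
  (0, 125/4) → W = -625/2

The optimum lies where -12u - 4v = -125 and u = 0.
Solving simultaneously gives u = 0, v = 125/4.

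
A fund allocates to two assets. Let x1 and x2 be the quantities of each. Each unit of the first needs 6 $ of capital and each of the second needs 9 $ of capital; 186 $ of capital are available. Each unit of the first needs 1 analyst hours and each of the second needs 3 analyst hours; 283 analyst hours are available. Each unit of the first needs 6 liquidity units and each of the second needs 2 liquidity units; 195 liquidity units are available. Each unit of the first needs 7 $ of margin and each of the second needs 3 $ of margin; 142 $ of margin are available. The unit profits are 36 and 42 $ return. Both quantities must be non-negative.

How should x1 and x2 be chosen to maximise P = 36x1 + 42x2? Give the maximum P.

Feasible corners and P = 36x1 + 42x2:
  (0, 0) → P = 0
  (0, 62/3) → P = 868
  (142/7, 0) → P = 5112/7
  (16, 10) → P = 996

At the optimal vertex, 6x1 + 9x2 = 186 and 7x1 + 3x2 = 142.
Solving simultaneously gives x1 = 16, x2 = 10.

x1 = 16, x2 = 10, maximum P = 996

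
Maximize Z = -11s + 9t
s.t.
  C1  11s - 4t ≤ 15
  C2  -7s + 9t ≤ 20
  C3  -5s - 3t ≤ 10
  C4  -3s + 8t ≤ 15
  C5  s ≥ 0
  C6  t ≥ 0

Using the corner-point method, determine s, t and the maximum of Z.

The optimum lies where -3s + 8t = 15 and s = 0.
Solving simultaneously gives s = 0, t = 15/8.

s = 0, t = 15/8, maximum Z = 135/8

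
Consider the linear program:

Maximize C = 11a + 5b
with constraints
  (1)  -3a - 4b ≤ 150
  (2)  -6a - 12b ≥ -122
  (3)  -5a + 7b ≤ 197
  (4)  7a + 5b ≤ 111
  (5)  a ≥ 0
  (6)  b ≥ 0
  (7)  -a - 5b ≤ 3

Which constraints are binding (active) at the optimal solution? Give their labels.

(4) and (6)

Feasible corners and C = 11a + 5b:
  (361/27, 94/27) → C = 4441/27
  (0, 61/6) → C = 305/6
  (111/7, 0) → C = 1221/7
  (0, 0) → C = 0

The maximum is at (111/7, 0). Substituting into each constraint, equality holds for (4) and (6); the remaining constraints have slack.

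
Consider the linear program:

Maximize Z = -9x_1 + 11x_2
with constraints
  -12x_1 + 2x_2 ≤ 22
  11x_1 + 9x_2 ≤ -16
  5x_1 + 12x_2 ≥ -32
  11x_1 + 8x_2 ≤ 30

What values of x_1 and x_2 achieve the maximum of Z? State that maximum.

Feasible corners and Z = -9x_1 + 11x_2:
  (-23/13, 5/13) → Z = 262/13
  (-164/77, -137/77) → Z = -31/77
  (32/29, -272/87) → Z = -3856/87

The binding constraints are -12x_1 + 2x_2 = 22 and 11x_1 + 9x_2 = -16.
Solving simultaneously gives x_1 = -23/13, x_2 = 5/13.

x_1 = -23/13, x_2 = 5/13, maximum Z = 262/13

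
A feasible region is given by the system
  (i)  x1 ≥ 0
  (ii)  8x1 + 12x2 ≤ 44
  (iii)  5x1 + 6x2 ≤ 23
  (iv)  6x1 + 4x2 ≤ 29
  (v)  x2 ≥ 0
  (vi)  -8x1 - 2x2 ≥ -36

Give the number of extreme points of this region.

5

Of the 15 pairwise boundary intersections, those satisfying every inequality are:
  (0, 11/3)
  (0, 0)
  (1, 3)
  (85/19, 2/19)
  (9/2, 0)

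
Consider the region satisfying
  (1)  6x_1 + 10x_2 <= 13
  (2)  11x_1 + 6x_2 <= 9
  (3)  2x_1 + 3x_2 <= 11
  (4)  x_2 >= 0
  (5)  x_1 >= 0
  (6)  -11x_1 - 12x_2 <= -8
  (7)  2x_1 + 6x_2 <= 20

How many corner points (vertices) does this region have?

5

Pairwise boundary intersections that survive every other constraint:
  (6/37, 89/74)
  (0, 13/10)
  (9/11, 0)
  (8/11, 0)
  (0, 2/3)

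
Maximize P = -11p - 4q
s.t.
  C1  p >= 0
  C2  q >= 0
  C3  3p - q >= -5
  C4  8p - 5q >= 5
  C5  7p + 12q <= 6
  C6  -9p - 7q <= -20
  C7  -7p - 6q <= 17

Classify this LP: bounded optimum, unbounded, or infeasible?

infeasible

The boundaries q = 0 and 8p - 5q = 5 meet at (5/8, 0), but that point violates -9p - 7q ≤ -20. Every candidate vertex is excluded by some other constraint, so the feasible region is empty.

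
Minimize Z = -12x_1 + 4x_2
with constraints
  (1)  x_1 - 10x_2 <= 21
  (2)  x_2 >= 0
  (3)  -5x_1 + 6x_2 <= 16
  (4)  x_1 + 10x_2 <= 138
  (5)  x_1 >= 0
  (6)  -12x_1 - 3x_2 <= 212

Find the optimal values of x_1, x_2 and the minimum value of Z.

Feasible corners and Z = -12x_1 + 4x_2:
  (21, 0) → Z = -252
  (159/2, 117/20) → Z = -4653/5
  (0, 0) → Z = 0
  (167/14, 353/28) → Z = -649/7
  (0, 8/3) → Z = 32/3

The binding constraints are x_1 - 10x_2 = 21 and x_1 + 10x_2 = 138.
Solving simultaneously gives x_1 = 159/2, x_2 = 117/20.

x_1 = 159/2, x_2 = 117/20, minimum Z = -4653/5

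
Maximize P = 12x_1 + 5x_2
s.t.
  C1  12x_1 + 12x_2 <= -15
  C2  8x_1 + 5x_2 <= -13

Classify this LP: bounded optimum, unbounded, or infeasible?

From the feasible point (-9/4, 1), moving in the direction (5, -8) keeps every constraint satisfied while P increases without bound.

unbounded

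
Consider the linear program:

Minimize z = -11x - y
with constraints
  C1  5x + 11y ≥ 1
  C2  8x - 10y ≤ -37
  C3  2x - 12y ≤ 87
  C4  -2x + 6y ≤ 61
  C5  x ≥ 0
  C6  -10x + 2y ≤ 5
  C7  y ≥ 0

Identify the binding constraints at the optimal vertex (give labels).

Extreme points and z = -11x - y:
  (97/7, 207/14) → z = -2341/14
  (2/7, 55/14) → z = -99/14
  (23/14, 75/7) → z = -403/14

The minimum is at (97/7, 207/14). Substituting into each constraint, equality holds for C2 and C4; the remaining constraints have slack.

C2 and C4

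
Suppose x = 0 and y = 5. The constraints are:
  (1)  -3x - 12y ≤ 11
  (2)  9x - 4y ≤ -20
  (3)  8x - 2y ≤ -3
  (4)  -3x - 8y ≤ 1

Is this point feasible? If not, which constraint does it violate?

(1): -60 ≤ 11 ✓
(2): -20 ≤ -20 ✓
(3): -10 ≤ -3 ✓
(4): -40 ≤ 1 ✓

feasible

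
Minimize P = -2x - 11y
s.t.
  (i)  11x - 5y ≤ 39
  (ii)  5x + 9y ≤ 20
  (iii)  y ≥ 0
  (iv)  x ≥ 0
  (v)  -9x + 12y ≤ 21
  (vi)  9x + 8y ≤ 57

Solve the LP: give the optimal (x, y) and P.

Feasible corners and P = -2x - 11y:
  (451/124, 25/124) → P = -1177/124
  (39/11, 0) → P = -78/11
  (17/47, 95/47) → P = -1079/47
  (0, 0) → P = 0
  (0, 7/4) → P = -77/4

x = 17/47, y = 95/47, minimum P = -1079/47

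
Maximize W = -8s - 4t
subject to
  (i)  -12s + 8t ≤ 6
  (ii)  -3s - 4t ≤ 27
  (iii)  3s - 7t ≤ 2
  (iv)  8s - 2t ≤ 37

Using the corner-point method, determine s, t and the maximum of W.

Feasible corners and W = -8s - 4t:
  (-29/30, -7/10) → W = 158/15
  (77/10, 123/10) → W = -554/5
  (51/10, 19/10) → W = -242/5

The binding constraints are -12s + 8t = 6 and 3s - 7t = 2.
Solving simultaneously gives s = -29/30, t = -7/10.

s = -29/30, t = -7/10, maximum W = 158/15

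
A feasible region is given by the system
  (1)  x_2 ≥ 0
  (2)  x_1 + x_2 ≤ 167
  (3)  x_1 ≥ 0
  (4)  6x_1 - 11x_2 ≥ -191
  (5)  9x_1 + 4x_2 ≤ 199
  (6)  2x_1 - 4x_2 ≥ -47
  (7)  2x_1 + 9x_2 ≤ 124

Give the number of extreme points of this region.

Pairwise boundary intersections that survive every other constraint:
  (0, 0)
  (199/9, 0)
  (0, 47/4)
  (1295/73, 718/73)
  (73/26, 171/13)

5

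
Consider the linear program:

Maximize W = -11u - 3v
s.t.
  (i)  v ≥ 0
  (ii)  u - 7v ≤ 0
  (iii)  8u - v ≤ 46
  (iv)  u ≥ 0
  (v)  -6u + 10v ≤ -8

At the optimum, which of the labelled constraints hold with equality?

(ii) and (v)

Extreme points and W = -11u - 3v:
  (322/55, 46/55) → W = -736/11
  (7/4, 1/4) → W = -20
  (226/37, 106/37) → W = -2804/37

The maximum is at (7/4, 1/4). Substituting into each constraint, equality holds for (ii) and (v); the remaining constraints have slack.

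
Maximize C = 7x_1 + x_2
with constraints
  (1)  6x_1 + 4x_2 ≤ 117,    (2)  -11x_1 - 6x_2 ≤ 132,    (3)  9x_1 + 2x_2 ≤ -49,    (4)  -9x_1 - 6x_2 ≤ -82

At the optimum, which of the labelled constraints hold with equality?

Corner points and C = 7x_1 + x_2:
  (-615/4, 2079/8) → C = -6531/8
  (-215/12, 449/8) → C = -1663/24
  (-107, 1045/6) → C = -3449/6
  (-229/18, 131/4) → C = -2027/36

The maximum is at (-229/18, 131/4). Substituting into each constraint, equality holds for (3) and (4); the remaining constraints have slack.

(3) and (4)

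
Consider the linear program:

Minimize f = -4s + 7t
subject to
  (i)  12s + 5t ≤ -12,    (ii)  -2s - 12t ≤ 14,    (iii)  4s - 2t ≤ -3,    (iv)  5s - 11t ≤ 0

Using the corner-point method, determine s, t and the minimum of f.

s = -33/34, t = -15/34, minimum f = 27/34

The feasible region is unbounded (it extends along (-6, 1), (-5, 12)), but f strictly increases along every unbounded feasible direction, so there is no improving ray and the minimum is attained at a vertex.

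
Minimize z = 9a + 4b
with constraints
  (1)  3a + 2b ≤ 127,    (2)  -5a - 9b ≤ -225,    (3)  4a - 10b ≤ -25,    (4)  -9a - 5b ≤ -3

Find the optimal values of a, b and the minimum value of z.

a = -629/3, b = 378, minimum z = -375

The binding constraints are 3a + 2b = 127 and -9a - 5b = -3.
Solving simultaneously gives a = -629/3, b = 378.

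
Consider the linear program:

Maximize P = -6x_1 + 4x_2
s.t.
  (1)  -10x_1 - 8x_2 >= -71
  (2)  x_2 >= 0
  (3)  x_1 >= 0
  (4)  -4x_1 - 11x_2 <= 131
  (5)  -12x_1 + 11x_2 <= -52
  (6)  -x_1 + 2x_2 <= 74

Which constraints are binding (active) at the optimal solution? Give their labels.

(2) and (5)

Feasible corners and P = -6x_1 + 4x_2:
  (71/10, 0) → P = -213/5
  (1197/206, 166/103) → P = -2927/103
  (13/3, 0) → P = -26

The maximum is at (13/3, 0). Substituting into each constraint, equality holds for (2) and (5); the remaining constraints have slack.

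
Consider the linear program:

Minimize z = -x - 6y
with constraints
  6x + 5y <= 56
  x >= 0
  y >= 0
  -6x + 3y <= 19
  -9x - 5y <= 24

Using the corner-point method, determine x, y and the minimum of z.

Vertices and z = -x - 6y:
  (28/3, 0) → z = -28/3
  (73/48, 75/8) → z = -2773/48
  (0, 0) → z = 0
  (0, 19/3) → z = -38

At the optimal vertex, 6x + 5y = 56 and -6x + 3y = 19.
Solving simultaneously gives x = 73/48, y = 75/8.

x = 73/48, y = 75/8, minimum z = -2773/48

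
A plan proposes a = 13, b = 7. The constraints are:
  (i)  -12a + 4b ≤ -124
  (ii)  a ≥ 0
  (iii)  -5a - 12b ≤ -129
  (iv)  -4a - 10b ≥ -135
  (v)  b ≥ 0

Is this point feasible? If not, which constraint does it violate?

feasible

(i): -128 ≤ -124 ✓
(ii): 13 ≥ 0 ✓
(iii): -149 ≤ -129 ✓
(iv): -122 ≥ -135 ✓
(v): 7 ≥ 0 ✓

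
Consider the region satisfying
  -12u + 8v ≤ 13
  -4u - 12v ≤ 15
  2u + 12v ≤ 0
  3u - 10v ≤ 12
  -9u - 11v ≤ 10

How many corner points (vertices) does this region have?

4

The feasible vertices (each the meet of two boundaries and inside every other half-plane) are:
  (-39/40, 13/80)
  (-223/204, -1/68)
  (18/7, -3/7)
  (32/123, -46/41)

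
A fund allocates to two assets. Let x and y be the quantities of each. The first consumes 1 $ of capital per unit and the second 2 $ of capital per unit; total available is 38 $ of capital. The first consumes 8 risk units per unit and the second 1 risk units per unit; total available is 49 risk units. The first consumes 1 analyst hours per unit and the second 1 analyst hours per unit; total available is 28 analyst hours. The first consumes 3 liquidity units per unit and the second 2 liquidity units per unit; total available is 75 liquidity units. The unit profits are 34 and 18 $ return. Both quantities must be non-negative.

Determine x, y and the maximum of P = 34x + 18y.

Extreme points and P = 34x + 18y:
  (0, 0) → P = 0
  (0, 19) → P = 342
  (49/8, 0) → P = 833/4
  (4, 17) → P = 442

The optimum lies where x + 2y = 38 and 8x + y = 49.
Solving simultaneously gives x = 4, y = 17.

x = 4, y = 17, maximum P = 442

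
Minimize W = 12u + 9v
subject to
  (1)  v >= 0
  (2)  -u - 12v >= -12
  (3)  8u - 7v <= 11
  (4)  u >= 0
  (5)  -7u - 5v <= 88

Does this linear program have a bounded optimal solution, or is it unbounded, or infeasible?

Vertices and W = 12u + 9v:
  (11/8, 0) → W = 33/2
  (0, 0) → W = 0
  (216/103, 85/103) → W = 3357/103
  (0, 1) → W = 9
The feasible region has finitely many vertices and no improving ray; the minimum is 0 at (0, 0).

bounded optimum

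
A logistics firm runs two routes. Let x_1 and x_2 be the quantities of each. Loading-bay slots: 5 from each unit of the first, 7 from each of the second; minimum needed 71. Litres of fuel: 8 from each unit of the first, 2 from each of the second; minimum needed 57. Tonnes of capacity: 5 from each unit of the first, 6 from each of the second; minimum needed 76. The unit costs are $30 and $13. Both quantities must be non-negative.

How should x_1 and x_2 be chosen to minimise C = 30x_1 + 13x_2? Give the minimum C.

Feasible corners and C = 30x_1 + 13x_2:
  (0, 57/2) → C = 741/2
  (76/5, 0) → C = 456
  (5, 17/2) → C = 521/2
The feasible region is unbounded (it extends along (0, 1), (1, 0)), but C strictly increases along every unbounded feasible direction, so there is no improving ray and the minimum is attained at a vertex.

The binding constraints are 8x_1 + 2x_2 = 57 and 5x_1 + 6x_2 = 76.
Solving simultaneously gives x_1 = 5, x_2 = 17/2.

x_1 = 5, x_2 = 17/2, minimum C = 521/2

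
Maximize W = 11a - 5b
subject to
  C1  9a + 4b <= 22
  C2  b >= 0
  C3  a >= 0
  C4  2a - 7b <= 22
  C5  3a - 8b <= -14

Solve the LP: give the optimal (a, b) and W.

a = 10/7, b = 16/7, maximum W = 30/7

Feasible corners and W = 11a - 5b:
  (0, 11/2) → W = -55/2
  (10/7, 16/7) → W = 30/7
  (0, 7/4) → W = -35/4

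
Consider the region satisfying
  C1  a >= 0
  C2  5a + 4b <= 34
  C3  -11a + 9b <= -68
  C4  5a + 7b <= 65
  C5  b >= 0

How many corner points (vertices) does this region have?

The feasible vertices (each the meet of two boundaries and inside every other half-plane) are:
  (578/89, 34/89)
  (34/5, 0)
  (68/11, 0)

3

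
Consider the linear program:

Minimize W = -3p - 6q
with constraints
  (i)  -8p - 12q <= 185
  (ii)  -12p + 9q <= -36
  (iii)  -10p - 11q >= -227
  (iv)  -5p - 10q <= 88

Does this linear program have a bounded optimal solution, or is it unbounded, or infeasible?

bounded optimum

Corner points and W = -3p - 6q:
  (813/74, 394/37) → W = -7167/74
  (-144/55, -412/55) → W = 264/5
  (3238/45, -403/9) → W = 264/5
The feasible region has finitely many vertices and no improving ray; the minimum is -7167/74 at (813/74, 394/37).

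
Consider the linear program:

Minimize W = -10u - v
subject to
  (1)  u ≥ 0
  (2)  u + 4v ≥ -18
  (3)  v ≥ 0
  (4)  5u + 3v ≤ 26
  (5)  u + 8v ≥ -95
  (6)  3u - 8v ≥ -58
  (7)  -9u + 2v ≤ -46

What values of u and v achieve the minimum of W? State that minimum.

u = 26/5, v = 0, minimum W = -52

Extreme points and W = -10u - v:
  (26/5, 0) → W = -52
  (46/9, 0) → W = -460/9
  (190/37, 4/37) → W = -1904/37

At the optimal vertex, v = 0 and 5u + 3v = 26.
Solving simultaneously gives u = 26/5, v = 0.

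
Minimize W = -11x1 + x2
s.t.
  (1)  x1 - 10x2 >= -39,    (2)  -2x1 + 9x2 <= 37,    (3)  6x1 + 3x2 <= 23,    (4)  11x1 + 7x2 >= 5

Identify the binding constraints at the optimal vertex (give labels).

(3) and (4)

Extreme points and W = -11x1 + x2:
  (-19/11, 41/11) → W = 250/11
  (113/63, 257/63) → W = -986/63
  (-214/113, 417/113) → W = 2771/113
  (146/9, -223/9) → W = -1829/9

The minimum is at (146/9, -223/9). Substituting into each constraint, equality holds for (3) and (4); the remaining constraints have slack.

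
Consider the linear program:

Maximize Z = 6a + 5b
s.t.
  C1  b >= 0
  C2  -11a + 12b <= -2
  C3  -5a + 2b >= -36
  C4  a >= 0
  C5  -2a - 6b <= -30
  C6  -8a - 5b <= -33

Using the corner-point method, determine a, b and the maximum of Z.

a = 214/19, b = 193/19, maximum Z = 2249/19

Vertices and Z = 6a + 5b:
  (214/19, 193/19) → Z = 2249/19
  (62/15, 163/45) → Z = 1931/45
  (138/17, 39/17) → Z = 1023/17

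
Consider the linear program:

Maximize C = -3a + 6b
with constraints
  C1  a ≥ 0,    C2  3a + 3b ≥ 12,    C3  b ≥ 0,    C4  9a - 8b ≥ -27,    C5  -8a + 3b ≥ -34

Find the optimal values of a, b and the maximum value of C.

a = 353/37, b = 522/37, maximum C = 2073/37

Corner points and C = -3a + 6b:
  (4, 0) → C = -12
  (5/17, 63/17) → C = 363/17
  (17/4, 0) → C = -51/4
  (353/37, 522/37) → C = 2073/37

The binding constraints are 9a - 8b = -27 and -8a + 3b = -34.
Solving simultaneously gives a = 353/37, b = 522/37.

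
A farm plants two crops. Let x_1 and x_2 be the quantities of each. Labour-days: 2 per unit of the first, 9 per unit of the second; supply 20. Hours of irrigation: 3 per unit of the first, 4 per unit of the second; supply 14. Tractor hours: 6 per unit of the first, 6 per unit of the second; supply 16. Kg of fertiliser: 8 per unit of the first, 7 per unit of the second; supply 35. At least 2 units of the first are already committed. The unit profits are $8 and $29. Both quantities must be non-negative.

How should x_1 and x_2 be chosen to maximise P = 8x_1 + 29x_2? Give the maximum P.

x_1 = 2, x_2 = 2/3, maximum P = 106/3

Extreme points and P = 8x_1 + 29x_2:
  (8/3, 0) → P = 64/3
  (2, 0) → P = 16
  (2, 2/3) → P = 106/3

At the optimal vertex, 6x_1 + 6x_2 = 16 and x_1 = 2.
Solving simultaneously gives x_1 = 2, x_2 = 2/3.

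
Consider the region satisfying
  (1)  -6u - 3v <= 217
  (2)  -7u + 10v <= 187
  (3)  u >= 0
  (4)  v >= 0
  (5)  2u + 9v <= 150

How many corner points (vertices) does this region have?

3

Of the 10 pairwise boundary intersections, those satisfying every inequality are:
  (0, 0)
  (0, 50/3)
  (75, 0)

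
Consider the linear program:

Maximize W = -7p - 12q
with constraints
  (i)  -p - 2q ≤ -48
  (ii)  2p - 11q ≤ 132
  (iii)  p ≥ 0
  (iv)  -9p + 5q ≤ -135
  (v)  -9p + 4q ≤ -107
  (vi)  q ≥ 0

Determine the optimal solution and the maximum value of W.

p = 510/23, q = 297/23, maximum W = -7134/23

Corner points and W = -7p - 12q:
  (510/23, 297/23) → W = -7134/23
  (48, 0) → W = -336
  (66, 0) → W = -462
The feasible region is unbounded (it extends along (11, 2), (5, 9)), but W strictly decreases along every unbounded feasible direction, so there is no improving ray and the maximum is attained at a vertex.

The binding constraints are -p - 2q = -48 and -9p + 5q = -135.
Solving simultaneously gives p = 510/23, q = 297/23.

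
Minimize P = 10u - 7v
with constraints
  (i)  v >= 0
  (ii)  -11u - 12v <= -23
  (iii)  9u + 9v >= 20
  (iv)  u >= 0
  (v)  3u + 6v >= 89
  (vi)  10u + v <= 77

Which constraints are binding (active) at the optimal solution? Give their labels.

(iv) and (vi)

Corner points and P = 10u - 7v:
  (0, 89/6) → P = -623/6
  (0, 77) → P = -539
  (373/57, 659/57) → P = -883/57

The minimum is at (0, 77). Substituting into each constraint, equality holds for (iv) and (vi); the remaining constraints have slack.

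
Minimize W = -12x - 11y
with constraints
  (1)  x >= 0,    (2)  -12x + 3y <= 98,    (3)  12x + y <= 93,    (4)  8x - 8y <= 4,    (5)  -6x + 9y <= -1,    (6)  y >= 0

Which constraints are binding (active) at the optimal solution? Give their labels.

(4) and (5)

Extreme points and W = -12x - 11y:
  (7/6, 2/3) → W = -64/3
  (1/2, 0) → W = -6
  (1/6, 0) → W = -2

The minimum is at (7/6, 2/3). Substituting into each constraint, equality holds for (4) and (5); the remaining constraints have slack.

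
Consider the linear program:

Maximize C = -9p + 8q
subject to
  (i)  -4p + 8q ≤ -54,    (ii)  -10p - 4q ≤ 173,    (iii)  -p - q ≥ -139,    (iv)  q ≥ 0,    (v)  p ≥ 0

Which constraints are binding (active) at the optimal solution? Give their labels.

(i) and (iv)

Feasible corners and C = -9p + 8q:
  (583/6, 251/6) → C = -3239/6
  (27/2, 0) → C = -243/2
  (139, 0) → C = -1251

The maximum is at (27/2, 0). Substituting into each constraint, equality holds for (i) and (iv); the remaining constraints have slack.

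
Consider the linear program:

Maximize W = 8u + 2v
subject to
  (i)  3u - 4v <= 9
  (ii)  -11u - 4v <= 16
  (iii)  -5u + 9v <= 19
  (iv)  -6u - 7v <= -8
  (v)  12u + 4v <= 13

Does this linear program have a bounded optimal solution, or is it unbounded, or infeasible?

bounded optimum

Feasible corners and W = 8u + 2v:
  (-61/89, 154/89) → W = -180/89
  (41/128, 293/128) → W = 457/64
  (59/60, 3/10) → W = 127/15
The feasible region has finitely many vertices and no improving ray; the maximum is 127/15 at (59/60, 3/10).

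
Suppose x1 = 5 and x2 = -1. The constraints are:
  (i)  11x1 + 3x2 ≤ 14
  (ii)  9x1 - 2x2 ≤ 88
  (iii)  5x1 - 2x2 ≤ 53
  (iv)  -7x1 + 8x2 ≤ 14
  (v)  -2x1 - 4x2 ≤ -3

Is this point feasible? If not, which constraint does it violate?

not feasible — violates (i)

Constraint (i): 11x1 + 3x2 = 52, which is not ≤ 14. All other constraints are satisfied.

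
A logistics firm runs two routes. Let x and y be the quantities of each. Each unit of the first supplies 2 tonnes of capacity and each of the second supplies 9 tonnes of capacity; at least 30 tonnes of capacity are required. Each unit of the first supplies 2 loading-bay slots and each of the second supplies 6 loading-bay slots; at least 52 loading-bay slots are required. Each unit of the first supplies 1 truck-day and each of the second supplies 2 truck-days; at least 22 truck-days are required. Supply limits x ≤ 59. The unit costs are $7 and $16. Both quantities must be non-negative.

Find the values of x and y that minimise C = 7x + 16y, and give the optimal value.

Vertices and C = 7x + 16y:
  (0, 11) → C = 176
  (26, 0) → C = 182
  (59, 0) → C = 413
  (14, 4) → C = 162
The feasible region is unbounded (it extends along (0, 1)), but C strictly increases along every unbounded feasible direction, so there is no improving ray and the minimum is attained at a vertex.

x = 14, y = 4, minimum C = 162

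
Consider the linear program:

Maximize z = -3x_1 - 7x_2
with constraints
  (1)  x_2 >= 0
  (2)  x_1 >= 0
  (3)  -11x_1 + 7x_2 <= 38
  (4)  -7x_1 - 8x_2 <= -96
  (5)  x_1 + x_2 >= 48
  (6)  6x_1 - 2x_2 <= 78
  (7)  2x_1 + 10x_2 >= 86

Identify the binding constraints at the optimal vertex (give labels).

Extreme points and z = -3x_1 - 7x_2:
  (149/9, 283/9) → z = -2428/9
  (311/10, 543/10) → z = -2367/5
  (87/4, 105/4) → z = -249

The maximum is at (87/4, 105/4). Substituting into each constraint, equality holds for (5) and (6); the remaining constraints have slack.

(5) and (6)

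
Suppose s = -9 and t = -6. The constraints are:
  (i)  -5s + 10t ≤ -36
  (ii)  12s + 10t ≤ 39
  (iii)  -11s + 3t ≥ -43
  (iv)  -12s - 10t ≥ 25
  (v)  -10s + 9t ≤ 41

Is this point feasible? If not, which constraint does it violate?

Constraint (i): -5s + 10t = -15, which is not ≤ -36. All other constraints are satisfied.

not feasible — violates (i)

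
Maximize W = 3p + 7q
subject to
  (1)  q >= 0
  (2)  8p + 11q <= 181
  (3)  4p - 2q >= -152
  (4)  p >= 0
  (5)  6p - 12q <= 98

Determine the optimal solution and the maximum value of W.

p = 0, q = 181/11, maximum W = 1267/11

Vertices and W = 3p + 7q:
  (0, 0) → W = 0
  (49/3, 0) → W = 49
  (0, 181/11) → W = 1267/11
  (1625/81, 151/81) → W = 5932/81

At the optimal vertex, 8p + 11q = 181 and p = 0.
Solving simultaneously gives p = 0, q = 181/11.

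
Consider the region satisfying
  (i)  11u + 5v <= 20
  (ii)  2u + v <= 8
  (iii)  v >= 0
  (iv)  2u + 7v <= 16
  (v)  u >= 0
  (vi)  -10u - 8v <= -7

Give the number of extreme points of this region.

5

Pairwise boundary intersections that survive every other constraint:
  (20/11, 0)
  (60/67, 136/67)
  (7/10, 0)
  (0, 16/7)
  (0, 7/8)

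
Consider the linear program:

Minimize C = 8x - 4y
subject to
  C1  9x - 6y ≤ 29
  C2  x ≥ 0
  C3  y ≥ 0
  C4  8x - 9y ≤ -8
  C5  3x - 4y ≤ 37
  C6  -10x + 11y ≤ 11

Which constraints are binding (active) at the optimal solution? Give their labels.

Vertices and C = 8x - 4y:
  (103/11, 304/33) → C = 1256/33
  (385/39, 389/39) → C = 508/13
  (0, 8/9) → C = -32/9
  (0, 1) → C = -4

The minimum is at (0, 1). Substituting into each constraint, equality holds for C2 and C6; the remaining constraints have slack.

C2 and C6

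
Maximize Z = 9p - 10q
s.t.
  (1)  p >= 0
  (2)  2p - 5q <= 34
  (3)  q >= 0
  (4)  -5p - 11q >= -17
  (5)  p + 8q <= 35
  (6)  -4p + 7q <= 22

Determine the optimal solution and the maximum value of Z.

At the optimal vertex, q = 0 and -5p - 11q = -17.
Solving simultaneously gives p = 17/5, q = 0.

p = 17/5, q = 0, maximum Z = 153/5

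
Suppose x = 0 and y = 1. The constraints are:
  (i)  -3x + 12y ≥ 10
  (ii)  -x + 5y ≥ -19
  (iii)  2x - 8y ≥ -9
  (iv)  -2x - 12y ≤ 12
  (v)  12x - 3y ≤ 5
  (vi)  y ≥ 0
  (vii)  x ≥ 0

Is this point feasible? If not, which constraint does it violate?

(i): 12 ≥ 10 ✓
(ii): 5 ≥ -19 ✓
(iii): -8 ≥ -9 ✓
(iv): -12 ≤ 12 ✓
(v): -3 ≤ 5 ✓
(vi): 1 ≥ 0 ✓
(vii): 0 ≥ 0 ✓

feasible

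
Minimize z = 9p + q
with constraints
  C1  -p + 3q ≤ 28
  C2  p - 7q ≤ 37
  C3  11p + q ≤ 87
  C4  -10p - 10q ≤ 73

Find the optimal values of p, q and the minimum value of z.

p = -499/40, q = 207/40, minimum z = -1071/10

Feasible corners and z = 9p + q:
  (233/34, 395/34) → z = 1246/17
  (-499/40, 207/40) → z = -1071/10
  (323/39, -160/39) → z = 2747/39
  (-141/80, -443/80) → z = -107/5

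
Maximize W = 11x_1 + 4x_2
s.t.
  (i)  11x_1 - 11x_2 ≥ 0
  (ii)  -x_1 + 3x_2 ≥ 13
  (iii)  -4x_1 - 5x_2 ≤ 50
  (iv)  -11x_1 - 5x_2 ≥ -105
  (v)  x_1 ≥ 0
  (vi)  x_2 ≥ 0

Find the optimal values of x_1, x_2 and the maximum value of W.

x_1 = 125/19, x_2 = 124/19, maximum W = 1871/19

Vertices and W = 11x_1 + 4x_2:
  (13/2, 13/2) → W = 195/2
  (105/16, 105/16) → W = 1575/16
  (125/19, 124/19) → W = 1871/19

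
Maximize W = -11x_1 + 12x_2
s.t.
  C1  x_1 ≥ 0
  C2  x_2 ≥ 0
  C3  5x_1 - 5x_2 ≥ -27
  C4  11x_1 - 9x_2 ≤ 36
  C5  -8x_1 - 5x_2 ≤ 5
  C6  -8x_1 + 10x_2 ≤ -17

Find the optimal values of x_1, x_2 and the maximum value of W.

Extreme points and W = -11x_1 + 12x_2:
  (36/11, 0) → W = -36
  (17/8, 0) → W = -187/8
  (207/38, 101/38) → W = -1065/38

The binding constraints are x_2 = 0 and -8x_1 + 10x_2 = -17.
Solving simultaneously gives x_1 = 17/8, x_2 = 0.

x_1 = 17/8, x_2 = 0, maximum W = -187/8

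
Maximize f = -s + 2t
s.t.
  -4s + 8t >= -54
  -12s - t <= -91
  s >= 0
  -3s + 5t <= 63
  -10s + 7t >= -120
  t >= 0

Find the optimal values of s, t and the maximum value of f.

s = 1041/29, t = 990/29, maximum f = 939/29

Extreme points and f = -s + 2t:
  (56/9, 49/3) → f = 238/9
  (91/12, 0) → f = -91/12
  (1041/29, 990/29) → f = 939/29
  (12, 0) → f = -12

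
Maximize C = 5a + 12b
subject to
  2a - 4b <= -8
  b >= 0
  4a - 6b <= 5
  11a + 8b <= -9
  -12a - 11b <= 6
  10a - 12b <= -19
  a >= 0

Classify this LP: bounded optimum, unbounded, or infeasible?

The boundaries 2a - 4b = -8 and 10a - 12b = -19 meet at (5/4, 21/8), but that point violates 11a + 8b ≤ -9. Every candidate vertex is excluded by some other constraint, so the feasible region is empty.

infeasible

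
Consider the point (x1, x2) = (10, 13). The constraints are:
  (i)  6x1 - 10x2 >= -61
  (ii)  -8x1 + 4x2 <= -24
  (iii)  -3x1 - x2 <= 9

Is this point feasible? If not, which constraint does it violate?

Constraint (i): 6x1 - 10x2 = -70, which is not ≥ -61. All other constraints are satisfied.

not feasible — violates (i)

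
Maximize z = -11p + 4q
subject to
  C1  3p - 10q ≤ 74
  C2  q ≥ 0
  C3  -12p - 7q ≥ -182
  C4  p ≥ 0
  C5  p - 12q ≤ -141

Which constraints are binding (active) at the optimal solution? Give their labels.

C3 and C4

Corner points and z = -11p + 4q:
  (0, 26) → z = 104
  (1197/151, 1874/151) → z = -5671/151
  (0, 47/4) → z = 47

The maximum is at (0, 26). Substituting into each constraint, equality holds for C3 and C4; the remaining constraints have slack.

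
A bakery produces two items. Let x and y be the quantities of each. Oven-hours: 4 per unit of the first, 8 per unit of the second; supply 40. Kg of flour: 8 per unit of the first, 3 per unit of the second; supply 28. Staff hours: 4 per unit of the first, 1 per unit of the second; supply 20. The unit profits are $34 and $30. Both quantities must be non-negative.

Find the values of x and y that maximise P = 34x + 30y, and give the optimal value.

Corner points and P = 34x + 30y:
  (0, 0) → P = 0
  (0, 5) → P = 150
  (7/2, 0) → P = 119
  (2, 4) → P = 188

The binding constraints are 4x + 8y = 40 and 8x + 3y = 28.
Solving simultaneously gives x = 2, y = 4.

x = 2, y = 4, maximum P = 188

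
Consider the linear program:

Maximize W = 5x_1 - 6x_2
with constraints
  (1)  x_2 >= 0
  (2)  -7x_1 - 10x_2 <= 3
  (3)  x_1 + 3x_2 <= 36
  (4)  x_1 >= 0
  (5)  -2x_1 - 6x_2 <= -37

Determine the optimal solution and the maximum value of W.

x_1 = 36, x_2 = 0, maximum W = 180

Vertices and W = 5x_1 - 6x_2:
  (36, 0) → W = 180
  (37/2, 0) → W = 185/2
  (0, 12) → W = -72
  (0, 37/6) → W = -37

At the optimal vertex, x_2 = 0 and x_1 + 3x_2 = 36.
Solving simultaneously gives x_1 = 36, x_2 = 0.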